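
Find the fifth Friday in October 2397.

October 31, 2397

October 1, 2397 is a Wednesday.
The first Friday is therefore October 3 (2 days later).
The fifth Friday is 3 + 4×7 = October 31.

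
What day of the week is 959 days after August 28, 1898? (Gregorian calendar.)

First find the weekday of Aug 28, 1898. Doomsday rule: the anchor day for the 1800s is Friday. For year 98: 98÷12 = 8 r 2, and 2÷4 = 0, so 8+2+0 = 10.
Friday + 10 ≡ Monday — that's 1898's doomsday.
In August the doomsday date is Aug 8.
Aug 28 is 20 days after Aug 8; 20 mod 7 = 6, so Monday + 6 = Sunday.
959 mod 7 = 0, so 959 days after a Sunday is Sunday + 0 = Sunday.

Sunday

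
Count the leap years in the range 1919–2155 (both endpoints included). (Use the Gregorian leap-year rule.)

Multiples of 4 in [1919,2155]: 59.
Of those, multiples of 100: 2 (not leap unless ÷400).
Multiples of 400: 1.
Leap years = 59 − 2 + 1 = 58.

58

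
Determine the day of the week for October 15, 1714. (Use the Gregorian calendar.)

Doomsday rule: the anchor day for the 1700s is Sunday. For year 14: 14÷12 = 1 r 2, and 2÷4 = 0, so 1+2+0 = 3.
Sunday + 3 ≡ Wednesday — that's 1714's doomsday.
In October the doomsday date is Oct 10.
Oct 15 is 5 days after Oct 10; 5 mod 7 = 5, so Wednesday + 5 = Monday.

Monday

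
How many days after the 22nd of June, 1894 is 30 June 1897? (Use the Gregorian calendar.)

Jun 22, 1894 → Jun 22, 1895: 365 days.
Jun 22, 1895 → Jun 22, 1896: 366 days (Feb 29, 1896 is in that span).
Jun 22, 1896 → Jul 22, 1896: 30 days (June has 30).
Jul 22, 1896 → Aug 22, 1896: 31 days (July has 31).
Aug 22, 1896 → Sep 22, 1896: 31 days (August has 31).
Sep 22, 1896 → Oct 22, 1896: 30 days (September has 30).
Oct 22, 1896 → Nov 22, 1896: 31 days (October has 31).
Nov 22, 1896 → Dec 22, 1896: 30 days (November has 30).
Dec 22, 1896 → Jan 22, 1897: 31 days (December has 31).
Jan 22, 1897 → Feb 22, 1897: 31 days (January has 31).
Feb 22, 1897 → Mar 22, 1897: 28 days (February has 28).
Mar 22, 1897 → Apr 22, 1897: 31 days (March has 31).
Apr 22, 1897 → May 22, 1897: 30 days (April has 30).
May 22, 1897 → Jun 22, 1897: 31 days (May has 31).
Jun 22, 1897 → Jun 30, 1897: 8 days.
Total: 1104 days.

1104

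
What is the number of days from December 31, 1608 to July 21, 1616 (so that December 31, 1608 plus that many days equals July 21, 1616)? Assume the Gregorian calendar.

Dec 31, 1608 → Dec 31, 1609: 365 days.
Dec 31, 1609 → Dec 31, 1610: 365 days.
Dec 31, 1610 → Dec 31, 1611: 365 days.
Dec 31, 1611 → Dec 31, 1612: 366 days (Feb 29, 1612 is in that span).
Dec 31, 1612 → Dec 31, 1613: 365 days.
Dec 31, 1613 → Dec 31, 1614: 365 days.
Dec 31, 1614 → Dec 31, 1615: 365 days.
Dec 31, 1615 → Jan 31, 1616: 31 days (December has 31).
Jan 31, 1616 → Feb 29, 1616: 29 days (January has 31).
Feb 29, 1616 → Mar 29, 1616: 29 days (February has 29).
Mar 29, 1616 → Apr 29, 1616: 31 days (March has 31).
Apr 29, 1616 → May 29, 1616: 30 days (April has 30).
May 29, 1616 → Jun 29, 1616: 31 days (May has 31).
Jun 29, 1616 → Jul 21, 1616: 22 days.
Total: 2759 days.

2759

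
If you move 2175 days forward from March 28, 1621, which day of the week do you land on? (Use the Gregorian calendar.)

Friday

Mar 28, 1621 is a Sunday.
2175 mod 7 = 5, so 2175 days after a Sunday is Sunday + 5 = Friday.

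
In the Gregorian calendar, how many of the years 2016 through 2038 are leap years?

6

Multiples of 4 in [2016,2038]: 6.
Of those, multiples of 100: 0 (not leap unless ÷400).
Multiples of 400: 0.
Leap years = 6 − 0 + 0 = 6.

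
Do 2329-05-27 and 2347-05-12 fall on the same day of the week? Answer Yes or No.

Yes

From May 27, 2329 to May 12, 2347 is 6559 days.
6559 mod 7 = 0, so they are the same weekday.
(May 27, 2329 is a Monday; May 12, 2347 is a Monday.)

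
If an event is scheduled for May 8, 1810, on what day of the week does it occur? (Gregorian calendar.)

Doomsday rule: the anchor day for the 1800s is Friday. For year 10: 10÷12 = 0 r 10, and 10÷4 = 2, so 0+10+2 = 12.
Friday + 12 ≡ Wednesday — that's 1810's doomsday.
In May the doomsday date is May 9.
May 8 is 1 day before May 9; 1 mod 7 = 1, so Wednesday − 1 = Tuesday.

Tuesday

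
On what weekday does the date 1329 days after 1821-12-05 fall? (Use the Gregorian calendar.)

Tuesday

Dec 5, 1821 is a Wednesday.
1329 mod 7 = 6, so 1329 days after a Wednesday is Wednesday + 6 = Tuesday.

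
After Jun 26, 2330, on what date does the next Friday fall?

June 27, 2330

Jun 26, 2330 is a Thursday.
From Thursday to the next Friday is 1 day.
Jun 26, 2330 + 1 = Jun 27, 2330.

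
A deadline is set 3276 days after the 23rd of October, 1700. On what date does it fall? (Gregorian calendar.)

+365 (one year) → Oct 23, 1701 (2911 left).
+365 (one year) → Oct 23, 1702 (2546 left).
+365 (one year) → Oct 23, 1703 (2181 left).
+366 (one year; includes Feb 29, 1704) → Oct 23, 1704 (1815 left).
+365 (one year) → Oct 23, 1705 (1450 left).
+365 (one year) → Oct 23, 1706 (1085 left).
+365 (one year) → Oct 23, 1707 (720 left).
+366 (one year; includes Feb 29, 1708) → Oct 23, 1708 (354 left).
Oct has 31 days: +9 → Nov 1, 1708 (345 left).
Nov has 30 days: +30 → Dec 1, 1708 (315 left).
Dec has 31 days: +31 → Jan 1, 1709 (284 left).
Jan has 31 days: +31 → Feb 1, 1709 (253 left).
Feb has 28 days: +28 → Mar 1, 1709 (225 left).
Mar has 31 days: +31 → Apr 1, 1709 (194 left).
Apr has 30 days: +30 → May 1, 1709 (164 left).
May has 31 days: +31 → Jun 1, 1709 (133 left).
Jun has 30 days: +30 → Jul 1, 1709 (103 left).
Jul has 31 days: +31 → Aug 1, 1709 (72 left).
Aug has 31 days: +31 → Sep 1, 1709 (41 left).
Sep has 30 days: +30 → Oct 1, 1709 (11 left).
+11 → Oct 12, 1709.

October 12, 1709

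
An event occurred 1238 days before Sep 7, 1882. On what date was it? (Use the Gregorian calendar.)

April 18, 1879

−365 (one year) → Sep 7, 1881 (873 left).
−365 (one year) → Sep 7, 1880 (508 left).
−366 (one year; includes Feb 29, 1880) → Sep 7, 1879 (142 left).
−7 → Aug 31, 1879 (end of Aug, 31 days; 135 left).
−31 → Jul 31, 1879 (end of Jul, 31 days; 104 left).
−31 → Jun 30, 1879 (end of Jun, 30 days; 73 left).
−30 → May 31, 1879 (end of May, 31 days; 43 left).
−31 → Apr 30, 1879 (end of Apr, 30 days; 12 left).
−12 → Apr 18, 1879.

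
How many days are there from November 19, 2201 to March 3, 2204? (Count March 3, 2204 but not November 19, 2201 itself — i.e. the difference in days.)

Nov 19, 2201 → Nov 19, 2202: 365 days.
Nov 19, 2202 → Nov 19, 2203: 365 days.
Nov 19, 2203 → Dec 19, 2203: 30 days (November has 30).
Dec 19, 2203 → Jan 19, 2204: 31 days (December has 31).
Jan 19, 2204 → Feb 19, 2204: 31 days (January has 31).
Feb 19, 2204 → Mar 3, 2204: 13 days.
Total: 835 days.

835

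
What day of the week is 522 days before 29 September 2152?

Monday

First find the weekday of Sep 29, 2152. Doomsday rule: the anchor day for the 2100s is Sunday. For year 52: 52÷12 = 4 r 4, and 4÷4 = 1, so 4+4+1 = 9.
Sunday + 9 ≡ Tuesday — that's 2152's doomsday.
In September the doomsday date is Sep 5.
Sep 29 is 24 days after Sep 5; 24 mod 7 = 3, so Tuesday + 3 = Friday.
522 mod 7 = 4, so 522 days before a Friday is Friday − 4 = Monday.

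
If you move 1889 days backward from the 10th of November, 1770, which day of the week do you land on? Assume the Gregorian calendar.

Nov 10, 1770 is a Saturday.
1889 mod 7 = 6, so 1889 days before a Saturday is Saturday − 6 = Sunday.

Sunday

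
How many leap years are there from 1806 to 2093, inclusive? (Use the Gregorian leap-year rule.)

71

Multiples of 4 in [1806,2093]: 72.
Of those, multiples of 100: 2 (not leap unless ÷400).
Multiples of 400: 1.
Leap years = 72 − 2 + 1 = 71.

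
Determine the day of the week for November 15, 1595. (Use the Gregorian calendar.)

Wednesday

Doomsday rule: the anchor day for the 1500s is Wednesday. For year 95: 95÷12 = 7 r 11, and 11÷4 = 2, so 7+11+2 = 20.
Wednesday + 20 ≡ Tuesday — that's 1595's doomsday.
In November the doomsday date is Nov 7.
Nov 15 is 8 days after Nov 7; 8 mod 7 = 1, so Tuesday + 1 = Wednesday.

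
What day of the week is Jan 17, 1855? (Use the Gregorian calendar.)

Doomsday rule: the anchor day for the 1800s is Friday. For year 55: 55÷12 = 4 r 7, and 7÷4 = 1, so 4+7+1 = 12.
Friday + 12 ≡ Wednesday — that's 1855's doomsday.
In January the doomsday date is Jan 3 (1855 is not a leap year).
Jan 17 is 14 days after Jan 3; 14 mod 7 = 0, so Wednesday + 0 = Wednesday.

Wednesday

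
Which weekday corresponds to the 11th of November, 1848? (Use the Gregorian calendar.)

Saturday

Doomsday rule: the anchor day for the 1800s is Friday. For year 48: 48÷12 = 4 r 0, and 0÷4 = 0, so 4+0+0 = 4.
Friday + 4 ≡ Tuesday — that's 1848's doomsday.
In November the doomsday date is Nov 7.
Nov 11 is 4 days after Nov 7; 4 mod 7 = 4, so Tuesday + 4 = Saturday.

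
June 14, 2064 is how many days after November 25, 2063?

Nov 25, 2063 → Dec 25, 2063: 30 days (November has 30).
Dec 25, 2063 → Jan 25, 2064: 31 days (December has 31).
Jan 25, 2064 → Feb 25, 2064: 31 days (January has 31).
Feb 25, 2064 → Mar 25, 2064: 29 days (February has 29).
Mar 25, 2064 → Apr 25, 2064: 31 days (March has 31).
Apr 25, 2064 → May 25, 2064: 30 days (April has 30).
May 25, 2064 → Jun 14, 2064: 20 days.
Total: 202 days.

202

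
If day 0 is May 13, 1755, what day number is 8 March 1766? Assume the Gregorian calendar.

May 13, 1755 → May 13, 1756: 366 days (Feb 29, 1756 is in that span).
May 13, 1756 → May 13, 1757: 365 days.
May 13, 1757 → May 13, 1758: 365 days.
May 13, 1758 → May 13, 1759: 365 days.
May 13, 1759 → May 13, 1760: 366 days (Feb 29, 1760 is in that span).
May 13, 1760 → May 13, 1761: 365 days.
May 13, 1761 → May 13, 1762: 365 days.
May 13, 1762 → May 13, 1763: 365 days.
May 13, 1763 → May 13, 1764: 366 days (Feb 29, 1764 is in that span).
May 13, 1764 → May 13, 1765: 365 days.
May 13, 1765 → Jun 13, 1765: 31 days (May has 31).
Jun 13, 1765 → Jul 13, 1765: 30 days (June has 30).
Jul 13, 1765 → Aug 13, 1765: 31 days (July has 31).
Aug 13, 1765 → Sep 13, 1765: 31 days (August has 31).
Sep 13, 1765 → Oct 13, 1765: 30 days (September has 30).
Oct 13, 1765 → Nov 13, 1765: 31 days (October has 31).
Nov 13, 1765 → Dec 13, 1765: 30 days (November has 30).
Dec 13, 1765 → Jan 13, 1766: 31 days (December has 31).
Jan 13, 1766 → Feb 13, 1766: 31 days (January has 31).
Feb 13, 1766 → Mar 8, 1766: 23 days.
Total: 3952 days.

3952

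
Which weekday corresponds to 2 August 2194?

Saturday

Doomsday rule: the anchor day for the 2100s is Sunday. For year 94: 94÷12 = 7 r 10, and 10÷4 = 2, so 7+10+2 = 19.
Sunday + 19 ≡ Friday — that's 2194's doomsday.
In August the doomsday date is Aug 8.
Aug 2 is 6 days before Aug 8; 6 mod 7 = 6, so Friday − 6 = Saturday.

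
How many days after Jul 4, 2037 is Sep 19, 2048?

4095

Jul 4, 2037 → Jul 4, 2038: 365 days.
Jul 4, 2038 → Jul 4, 2039: 365 days.
Jul 4, 2039 → Jul 4, 2040: 366 days (Feb 29, 2040 is in that span).
Jul 4, 2040 → Jul 4, 2041: 365 days.
Jul 4, 2041 → Jul 4, 2042: 365 days.
Jul 4, 2042 → Jul 4, 2043: 365 days.
Jul 4, 2043 → Jul 4, 2044: 366 days (Feb 29, 2044 is in that span).
Jul 4, 2044 → Jul 4, 2045: 365 days.
Jul 4, 2045 → Jul 4, 2046: 365 days.
Jul 4, 2046 → Jul 4, 2047: 365 days.
Jul 4, 2047 → Jul 4, 2048: 366 days (Feb 29, 2048 is in that span).
Jul 4, 2048 → Aug 4, 2048: 31 days (July has 31).
Aug 4, 2048 → Sep 4, 2048: 31 days (August has 31).
Sep 4, 2048 → Sep 19, 2048: 15 days.
Total: 4095 days.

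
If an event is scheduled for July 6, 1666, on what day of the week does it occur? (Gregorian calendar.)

Tuesday

Doomsday rule: the anchor day for the 1600s is Tuesday. For year 66: 66÷12 = 5 r 6, and 6÷4 = 1, so 5+6+1 = 12.
Tuesday + 12 ≡ Sunday — that's 1666's doomsday.
In July the doomsday date is Jul 11.
Jul 6 is 5 days before Jul 11; 5 mod 7 = 5, so Sunday − 5 = Tuesday.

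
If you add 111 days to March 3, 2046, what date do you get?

Mar has 31 days: +29 → Apr 1, 2046 (82 left).
Apr has 30 days: +30 → May 1, 2046 (52 left).
May has 31 days: +31 → Jun 1, 2046 (21 left).
+21 → Jun 22, 2046.

June 22, 2046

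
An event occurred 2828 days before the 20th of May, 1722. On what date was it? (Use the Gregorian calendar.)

August 22, 1714

−365 (one year) → May 20, 1721 (2463 left).
−365 (one year) → May 20, 1720 (2098 left).
−366 (one year; includes Feb 29, 1720) → May 20, 1719 (1732 left).
−365 (one year) → May 20, 1718 (1367 left).
−365 (one year) → May 20, 1717 (1002 left).
−365 (one year) → May 20, 1716 (637 left).
−366 (one year; includes Feb 29, 1716) → May 20, 1715 (271 left).
−20 → Apr 30, 1715 (end of Apr, 30 days; 251 left).
−30 → Mar 31, 1715 (end of Mar, 31 days; 221 left).
−31 → Feb 28, 1715 (end of Feb, 28 days; 190 left).
−28 → Jan 31, 1715 (end of Jan, 31 days; 162 left).
−31 → Dec 31, 1714 (end of Dec, 31 days; 131 left).
−31 → Nov 30, 1714 (end of Nov, 30 days; 100 left).
−30 → Oct 31, 1714 (end of Oct, 31 days; 70 left).
−31 → Sep 30, 1714 (end of Sep, 30 days; 39 left).
−30 → Aug 31, 1714 (end of Aug, 31 days; 9 left).
−9 → Aug 22, 1714.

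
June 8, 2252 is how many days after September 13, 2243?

3191

Sep 13, 2243 → Sep 13, 2244: 366 days (Feb 29, 2244 is in that span).
Sep 13, 2244 → Sep 13, 2245: 365 days.
Sep 13, 2245 → Sep 13, 2246: 365 days.
Sep 13, 2246 → Sep 13, 2247: 365 days.
Sep 13, 2247 → Sep 13, 2248: 366 days (Feb 29, 2248 is in that span).
Sep 13, 2248 → Sep 13, 2249: 365 days.
Sep 13, 2249 → Sep 13, 2250: 365 days.
Sep 13, 2250 → Sep 13, 2251: 365 days.
Sep 13, 2251 → Oct 13, 2251: 30 days (September has 30).
Oct 13, 2251 → Nov 13, 2251: 31 days (October has 31).
Nov 13, 2251 → Dec 13, 2251: 30 days (November has 30).
Dec 13, 2251 → Jan 13, 2252: 31 days (December has 31).
Jan 13, 2252 → Feb 13, 2252: 31 days (January has 31).
Feb 13, 2252 → Mar 13, 2252: 29 days (February has 29).
Mar 13, 2252 → Apr 13, 2252: 31 days (March has 31).
Apr 13, 2252 → May 13, 2252: 30 days (April has 30).
May 13, 2252 → Jun 8, 2252: 26 days.
Total: 3191 days.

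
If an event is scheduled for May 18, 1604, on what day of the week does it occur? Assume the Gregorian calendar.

Doomsday rule: the anchor day for the 1600s is Tuesday. For year 04: 4÷12 = 0 r 4, and 4÷4 = 1, so 0+4+1 = 5.
Tuesday + 5 ≡ Sunday — that's 1604's doomsday.
In May the doomsday date is May 9.
May 18 is 9 days after May 9; 9 mod 7 = 2, so Sunday + 2 = Tuesday.

Tuesday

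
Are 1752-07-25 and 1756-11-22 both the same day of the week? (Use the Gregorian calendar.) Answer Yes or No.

From Jul 25, 1752 to Nov 22, 1756 is 1581 days.
1581 mod 7 = 6, so they are different weekdays.
(Jul 25, 1752 is a Tuesday; Nov 22, 1756 is a Monday.)

No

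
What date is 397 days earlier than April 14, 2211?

−14 → Mar 31, 2211 (end of Mar, 31 days; 383 left).
−31 → Feb 28, 2211 (end of Feb, 28 days; 352 left).
−28 → Jan 31, 2211 (end of Jan, 31 days; 324 left).
−31 → Dec 31, 2210 (end of Dec, 31 days; 293 left).
−31 → Nov 30, 2210 (end of Nov, 30 days; 262 left).
−30 → Oct 31, 2210 (end of Oct, 31 days; 232 left).
−31 → Sep 30, 2210 (end of Sep, 30 days; 201 left).
−30 → Aug 31, 2210 (end of Aug, 31 days; 171 left).
−31 → Jul 31, 2210 (end of Jul, 31 days; 140 left).
−31 → Jun 30, 2210 (end of Jun, 30 days; 109 left).
−30 → May 31, 2210 (end of May, 31 days; 79 left).
−31 → Apr 30, 2210 (end of Apr, 30 days; 48 left).
−30 → Mar 31, 2210 (end of Mar, 31 days; 18 left).
−18 → Mar 13, 2210.

March 13, 2210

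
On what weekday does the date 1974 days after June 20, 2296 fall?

Saturday

Jun 20, 2296 is a Saturday.
1974 mod 7 = 0, so 1974 days after a Saturday is Saturday + 0 = Saturday.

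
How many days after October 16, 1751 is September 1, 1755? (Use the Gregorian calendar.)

1416

Oct 16, 1751 → Oct 16, 1752: 366 days (Feb 29, 1752 is in that span).
Oct 16, 1752 → Oct 16, 1753: 365 days.
Oct 16, 1753 → Oct 16, 1754: 365 days.
Oct 16, 1754 → Nov 16, 1754: 31 days (October has 31).
Nov 16, 1754 → Dec 16, 1754: 30 days (November has 30).
Dec 16, 1754 → Jan 16, 1755: 31 days (December has 31).
Jan 16, 1755 → Feb 16, 1755: 31 days (January has 31).
Feb 16, 1755 → Mar 16, 1755: 28 days (February has 28).
Mar 16, 1755 → Apr 16, 1755: 31 days (March has 31).
Apr 16, 1755 → May 16, 1755: 30 days (April has 30).
May 16, 1755 → Jun 16, 1755: 31 days (May has 31).
Jun 16, 1755 → Jul 16, 1755: 30 days (June has 30).
Jul 16, 1755 → Aug 16, 1755: 31 days (July has 31).
Aug 16, 1755 → Sep 1, 1755: 16 days.
Total: 1416 days.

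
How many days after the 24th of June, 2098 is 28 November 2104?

2348

Jun 24, 2098 → Jun 24, 2099: 365 days.
Jun 24, 2099 → Jun 24, 2100: 365 days.
Jun 24, 2100 → Jun 24, 2101: 365 days.
Jun 24, 2101 → Jun 24, 2102: 365 days.
Jun 24, 2102 → Jun 24, 2103: 365 days.
Jun 24, 2103 → Jun 24, 2104: 366 days (Feb 29, 2104 is in that span).
Jun 24, 2104 → Jul 24, 2104: 30 days (June has 30).
Jul 24, 2104 → Aug 24, 2104: 31 days (July has 31).
Aug 24, 2104 → Sep 24, 2104: 31 days (August has 31).
Sep 24, 2104 → Oct 24, 2104: 30 days (September has 30).
Oct 24, 2104 → Nov 24, 2104: 31 days (October has 31).
Nov 24, 2104 → Nov 28, 2104: 4 days.
Total: 2348 days.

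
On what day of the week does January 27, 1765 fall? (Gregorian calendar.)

Doomsday rule: the anchor day for the 1700s is Sunday. For year 65: 65÷12 = 5 r 5, and 5÷4 = 1, so 5+5+1 = 11.
Sunday + 11 ≡ Thursday — that's 1765's doomsday.
In January the doomsday date is Jan 3 (1765 is not a leap year).
Jan 27 is 24 days after Jan 3; 24 mod 7 = 3, so Thursday + 3 = Sunday.

Sunday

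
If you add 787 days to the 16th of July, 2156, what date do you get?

+365 (one year) → Jul 16, 2157 (422 left).
+365 (one year) → Jul 16, 2158 (57 left).
Jul has 31 days: +16 → Aug 1, 2158 (41 left).
Aug has 31 days: +31 → Sep 1, 2158 (10 left).
+10 → Sep 11, 2158.

September 11, 2158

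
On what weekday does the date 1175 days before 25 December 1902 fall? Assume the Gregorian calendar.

Friday

Dec 25, 1902 is a Thursday.
1175 mod 7 = 6, so 1175 days before a Thursday is Thursday − 6 = Friday.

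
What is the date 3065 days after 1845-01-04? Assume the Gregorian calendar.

+365 (one year) → Jan 4, 1846 (2700 left).
+365 (one year) → Jan 4, 1847 (2335 left).
+365 (one year) → Jan 4, 1848 (1970 left).
+366 (one year; includes Feb 29, 1848) → Jan 4, 1849 (1604 left).
+365 (one year) → Jan 4, 1850 (1239 left).
+365 (one year) → Jan 4, 1851 (874 left).
+365 (one year) → Jan 4, 1852 (509 left).
+366 (one year; includes Feb 29, 1852) → Jan 4, 1853 (143 left).
Jan has 31 days: +28 → Feb 1, 1853 (115 left).
Feb has 28 days: +28 → Mar 1, 1853 (87 left).
Mar has 31 days: +31 → Apr 1, 1853 (56 left).
Apr has 30 days: +30 → May 1, 1853 (26 left).
+26 → May 27, 1853.

May 27, 1853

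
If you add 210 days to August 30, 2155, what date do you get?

Aug has 31 days: +2 → Sep 1, 2155 (208 left).
Sep has 30 days: +30 → Oct 1, 2155 (178 left).
Oct has 31 days: +31 → Nov 1, 2155 (147 left).
Nov has 30 days: +30 → Dec 1, 2155 (117 left).
Dec has 31 days: +31 → Jan 1, 2156 (86 left).
Jan has 31 days: +31 → Feb 1, 2156 (55 left).
Feb has 29 days: +29 → Mar 1, 2156 (26 left).
+26 → Mar 27, 2156.

March 27, 2156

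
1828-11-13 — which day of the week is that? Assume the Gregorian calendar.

Doomsday rule: the anchor day for the 1800s is Friday. For year 28: 28÷12 = 2 r 4, and 4÷4 = 1, so 2+4+1 = 7.
Friday + 7 ≡ Friday — that's 1828's doomsday.
In November the doomsday date is Nov 7.
Nov 13 is 6 days after Nov 7; 6 mod 7 = 6, so Friday + 6 = Thursday.

Thursday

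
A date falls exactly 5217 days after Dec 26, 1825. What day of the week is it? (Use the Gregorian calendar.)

Dec 26, 1825 is a Monday.
5217 mod 7 = 2, so 5217 days after a Monday is Monday + 2 = Wednesday.

Wednesday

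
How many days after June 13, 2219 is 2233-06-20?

5121

Jun 13, 2219 → Jun 13, 2220: 366 days (Feb 29, 2220 is in that span).
Jun 13, 2220 → Jun 13, 2221: 365 days.
Jun 13, 2221 → Jun 13, 2222: 365 days.
Jun 13, 2222 → Jun 13, 2223: 365 days.
Jun 13, 2223 → Jun 13, 2224: 366 days (Feb 29, 2224 is in that span).
Jun 13, 2224 → Jun 13, 2225: 365 days.
Jun 13, 2225 → Jun 13, 2226: 365 days.
Jun 13, 2226 → Jun 13, 2227: 365 days.
Jun 13, 2227 → Jun 13, 2228: 366 days (Feb 29, 2228 is in that span).
Jun 13, 2228 → Jun 13, 2229: 365 days.
Jun 13, 2229 → Jun 13, 2230: 365 days.
Jun 13, 2230 → Jun 13, 2231: 365 days.
Jun 13, 2231 → Jun 13, 2232: 366 days (Feb 29, 2232 is in that span).
Jun 13, 2232 → Jul 13, 2232: 30 days (June has 30).
Jul 13, 2232 → Aug 13, 2232: 31 days (July has 31).
Aug 13, 2232 → Sep 13, 2232: 31 days (August has 31).
Sep 13, 2232 → Oct 13, 2232: 30 days (September has 30).
Oct 13, 2232 → Nov 13, 2232: 31 days (October has 31).
Nov 13, 2232 → Dec 13, 2232: 30 days (November has 30).
Dec 13, 2232 → Jan 13, 2233: 31 days (December has 31).
Jan 13, 2233 → Feb 13, 2233: 31 days (January has 31).
Feb 13, 2233 → Mar 13, 2233: 28 days (February has 28).
Mar 13, 2233 → Apr 13, 2233: 31 days (March has 31).
Apr 13, 2233 → May 13, 2233: 30 days (April has 30).
May 13, 2233 → Jun 13, 2233: 31 days (May has 31).
Jun 13, 2233 → Jun 20, 2233: 7 days.
Total: 5121 days.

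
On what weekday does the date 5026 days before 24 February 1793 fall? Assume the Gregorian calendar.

Sunday

First find the weekday of Feb 24, 1793. Doomsday rule: the anchor day for the 1700s is Sunday. For year 93: 93÷12 = 7 r 9, and 9÷4 = 2, so 7+9+2 = 18.
Sunday + 18 ≡ Thursday — that's 1793's doomsday.
In February the doomsday date is Feb 28 (1793 is not a leap year).
Feb 24 is 4 days before Feb 28; 4 mod 7 = 4, so Thursday − 4 = Sunday.
5026 mod 7 = 0, so 5026 days before a Sunday is Sunday − 0 = Sunday.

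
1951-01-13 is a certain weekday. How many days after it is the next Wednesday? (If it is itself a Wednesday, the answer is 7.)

Jan 13, 1951 is a Saturday.
From Saturday to the next Wednesday is 4 days.

4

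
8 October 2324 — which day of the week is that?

Wednesday

Doomsday rule: the anchor day for the 2300s is Wednesday. For year 24: 24÷12 = 2 r 0, and 0÷4 = 0, so 2+0+0 = 2.
Wednesday + 2 ≡ Friday — that's 2324's doomsday.
In October the doomsday date is Oct 10.
Oct 8 is 2 days before Oct 10; 2 mod 7 = 2, so Friday − 2 = Wednesday.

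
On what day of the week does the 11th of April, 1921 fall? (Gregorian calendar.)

Monday

Doomsday rule: the anchor day for the 1900s is Wednesday. For year 21: 21÷12 = 1 r 9, and 9÷4 = 2, so 1+9+2 = 12.
Wednesday + 12 ≡ Monday — that's 1921's doomsday.
In April the doomsday date is Apr 4.
Apr 11 is 7 days after Apr 4; 7 mod 7 = 0, so Monday + 0 = Monday.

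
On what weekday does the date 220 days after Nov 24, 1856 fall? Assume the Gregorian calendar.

Nov 24, 1856 is a Monday.
220 mod 7 = 3, so 220 days after a Monday is Monday + 3 = Thursday.

Thursday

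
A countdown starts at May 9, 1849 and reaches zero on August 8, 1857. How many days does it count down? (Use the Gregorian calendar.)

May 9, 1849 → May 9, 1850: 365 days.
May 9, 1850 → May 9, 1851: 365 days.
May 9, 1851 → May 9, 1852: 366 days (Feb 29, 1852 is in that span).
May 9, 1852 → May 9, 1853: 365 days.
May 9, 1853 → May 9, 1854: 365 days.
May 9, 1854 → May 9, 1855: 365 days.
May 9, 1855 → May 9, 1856: 366 days (Feb 29, 1856 is in that span).
May 9, 1856 → May 9, 1857: 365 days.
May 9, 1857 → Jun 9, 1857: 31 days (May has 31).
Jun 9, 1857 → Jul 9, 1857: 30 days (June has 30).
Jul 9, 1857 → Aug 8, 1857: 30 days.
Total: 3013 days.

3013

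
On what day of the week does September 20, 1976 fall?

Doomsday rule: the anchor day for the 1900s is Wednesday. For year 76: 76÷12 = 6 r 4, and 4÷4 = 1, so 6+4+1 = 11.
Wednesday + 11 ≡ Sunday — that's 1976's doomsday.
In September the doomsday date is Sep 5.
Sep 20 is 15 days after Sep 5; 15 mod 7 = 1, so Sunday + 1 = Monday.

Monday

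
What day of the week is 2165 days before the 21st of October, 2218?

First find the weekday of Oct 21, 2218. Doomsday rule: the anchor day for the 2200s is Friday. For year 18: 18÷12 = 1 r 6, and 6÷4 = 1, so 1+6+1 = 8.
Friday + 8 ≡ Saturday — that's 2218's doomsday.
In October the doomsday date is Oct 10.
Oct 21 is 11 days after Oct 10; 11 mod 7 = 4, so Saturday + 4 = Wednesday.
2165 mod 7 = 2, so 2165 days before a Wednesday is Wednesday − 2 = Monday.

Monday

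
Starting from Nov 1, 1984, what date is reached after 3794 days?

March 23, 1995

+365 (one year) → Nov 1, 1985 (3429 left).
+365 (one year) → Nov 1, 1986 (3064 left).
+365 (one year) → Nov 1, 1987 (2699 left).
+366 (one year; includes Feb 29, 1988) → Nov 1, 1988 (2333 left).
+365 (one year) → Nov 1, 1989 (1968 left).
+365 (one year) → Nov 1, 1990 (1603 left).
+365 (one year) → Nov 1, 1991 (1238 left).
+366 (one year; includes Feb 29, 1992) → Nov 1, 1992 (872 left).
+365 (one year) → Nov 1, 1993 (507 left).
+365 (one year) → Nov 1, 1994 (142 left).
Nov has 30 days: +30 → Dec 1, 1994 (112 left).
Dec has 31 days: +31 → Jan 1, 1995 (81 left).
Jan has 31 days: +31 → Feb 1, 1995 (50 left).
Feb has 28 days: +28 → Mar 1, 1995 (22 left).
+22 → Mar 23, 1995.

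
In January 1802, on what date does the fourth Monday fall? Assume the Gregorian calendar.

January 1, 1802 is a Friday.
The first Monday is therefore January 4 (3 days later).
The fourth Monday is 4 + 3×7 = January 25.

January 25, 1802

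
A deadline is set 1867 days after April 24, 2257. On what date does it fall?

June 4, 2262

+365 (one year) → Apr 24, 2258 (1502 left).
+365 (one year) → Apr 24, 2259 (1137 left).
+366 (one year; includes Feb 29, 2260) → Apr 24, 2260 (771 left).
+365 (one year) → Apr 24, 2261 (406 left).
+365 (one year) → Apr 24, 2262 (41 left).
Apr has 30 days: +7 → May 1, 2262 (34 left).
May has 31 days: +31 → Jun 1, 2262 (3 left).
+3 → Jun 4, 2262.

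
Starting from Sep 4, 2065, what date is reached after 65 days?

Sep has 30 days: +27 → Oct 1, 2065 (38 left).
Oct has 31 days: +31 → Nov 1, 2065 (7 left).
+7 → Nov 8, 2065.

November 8, 2065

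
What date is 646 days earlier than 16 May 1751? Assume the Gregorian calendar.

−365 (one year) → May 16, 1750 (281 left).
−16 → Apr 30, 1750 (end of Apr, 30 days; 265 left).
−30 → Mar 31, 1750 (end of Mar, 31 days; 235 left).
−31 → Feb 28, 1750 (end of Feb, 28 days; 204 left).
−28 → Jan 31, 1750 (end of Jan, 31 days; 176 left).
−31 → Dec 31, 1749 (end of Dec, 31 days; 145 left).
−31 → Nov 30, 1749 (end of Nov, 30 days; 114 left).
−30 → Oct 31, 1749 (end of Oct, 31 days; 84 left).
−31 → Sep 30, 1749 (end of Sep, 30 days; 53 left).
−30 → Aug 31, 1749 (end of Aug, 31 days; 23 left).
−23 → Aug 8, 1749.

August 8, 1749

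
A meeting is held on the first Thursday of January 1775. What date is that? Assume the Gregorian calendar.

January 1, 1775 is a Sunday.
The first Thursday is therefore January 5 (4 days later).

January 5, 1775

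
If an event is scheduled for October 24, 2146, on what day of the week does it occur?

Doomsday rule: the anchor day for the 2100s is Sunday. For year 46: 46÷12 = 3 r 10, and 10÷4 = 2, so 3+10+2 = 15.
Sunday + 15 ≡ Monday — that's 2146's doomsday.
In October the doomsday date is Oct 10.
Oct 24 is 14 days after Oct 10; 14 mod 7 = 0, so Monday + 0 = Monday.

Monday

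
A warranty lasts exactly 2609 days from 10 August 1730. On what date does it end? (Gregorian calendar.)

+365 (one year) → Aug 10, 1731 (2244 left).
+366 (one year; includes Feb 29, 1732) → Aug 10, 1732 (1878 left).
+365 (one year) → Aug 10, 1733 (1513 left).
+365 (one year) → Aug 10, 1734 (1148 left).
+365 (one year) → Aug 10, 1735 (783 left).
+366 (one year; includes Feb 29, 1736) → Aug 10, 1736 (417 left).
+365 (one year) → Aug 10, 1737 (52 left).
Aug has 31 days: +22 → Sep 1, 1737 (30 left).
Sep has 30 days: +30 → Oct 1, 1737 (0 left).

October 1, 1737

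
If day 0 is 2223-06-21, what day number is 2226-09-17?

Jun 21, 2223 → Jun 21, 2224: 366 days (Feb 29, 2224 is in that span).
Jun 21, 2224 → Jun 21, 2225: 365 days.
Jun 21, 2225 → Jun 21, 2226: 365 days.
Jun 21, 2226 → Jul 21, 2226: 30 days (June has 30).
Jul 21, 2226 → Aug 21, 2226: 31 days (July has 31).
Aug 21, 2226 → Sep 17, 2226: 27 days.
Total: 1184 days.

1184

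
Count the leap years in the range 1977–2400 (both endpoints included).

103

Multiples of 4 in [1977,2400]: 106.
Of those, multiples of 100: 5 (not leap unless ÷400).
Multiples of 400: 2.
Leap years = 106 − 5 + 2 = 103.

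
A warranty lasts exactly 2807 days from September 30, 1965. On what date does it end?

+365 (one year) → Sep 30, 1966 (2442 left).
+365 (one year) → Sep 30, 1967 (2077 left).
+366 (one year; includes Feb 29, 1968) → Sep 30, 1968 (1711 left).
+365 (one year) → Sep 30, 1969 (1346 left).
+365 (one year) → Sep 30, 1970 (981 left).
+365 (one year) → Sep 30, 1971 (616 left).
+366 (one year; includes Feb 29, 1972) → Sep 30, 1972 (250 left).
Sep has 30 days: +1 → Oct 1, 1972 (249 left).
Oct has 31 days: +31 → Nov 1, 1972 (218 left).
Nov has 30 days: +30 → Dec 1, 1972 (188 left).
Dec has 31 days: +31 → Jan 1, 1973 (157 left).
Jan has 31 days: +31 → Feb 1, 1973 (126 left).
Feb has 28 days: +28 → Mar 1, 1973 (98 left).
Mar has 31 days: +31 → Apr 1, 1973 (67 left).
Apr has 30 days: +30 → May 1, 1973 (37 left).
May has 31 days: +31 → Jun 1, 1973 (6 left).
+6 → Jun 7, 1973.

June 7, 1973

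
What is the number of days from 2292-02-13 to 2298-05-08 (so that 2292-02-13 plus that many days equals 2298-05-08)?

2276

Feb 13, 2292 → Feb 13, 2293: 366 days (Feb 29, 2292 is in that span).
Feb 13, 2293 → Feb 13, 2294: 365 days.
Feb 13, 2294 → Feb 13, 2295: 365 days.
Feb 13, 2295 → Feb 13, 2296: 365 days.
Feb 13, 2296 → Feb 13, 2297: 366 days (Feb 29, 2296 is in that span).
Feb 13, 2297 → Feb 13, 2298: 365 days.
Feb 13, 2298 → Mar 13, 2298: 28 days (February has 28).
Mar 13, 2298 → Apr 13, 2298: 31 days (March has 31).
Apr 13, 2298 → May 8, 2298: 25 days.
Total: 2276 days.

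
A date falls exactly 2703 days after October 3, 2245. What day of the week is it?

Saturday

First find the weekday of Oct 3, 2245. Doomsday rule: the anchor day for the 2200s is Friday. For year 45: 45÷12 = 3 r 9, and 9÷4 = 2, so 3+9+2 = 14.
Friday + 14 ≡ Friday — that's 2245's doomsday.
In October the doomsday date is Oct 10.
Oct 3 is 7 days before Oct 10; 7 mod 7 = 0, so Friday − 0 = Friday.
2703 mod 7 = 1, so 2703 days after a Friday is Friday + 1 = Saturday.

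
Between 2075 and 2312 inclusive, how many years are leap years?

57

Multiples of 4 in [2075,2312]: 60.
Of those, multiples of 100: 3 (not leap unless ÷400).
Multiples of 400: 0.
Leap years = 60 − 3 + 0 = 57.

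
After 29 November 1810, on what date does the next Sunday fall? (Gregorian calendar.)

December 2, 1810

Nov 29, 1810 is a Thursday.
From Thursday to the next Sunday is 3 days.
Nov 29, 1810 + 3 = Dec 2, 1810.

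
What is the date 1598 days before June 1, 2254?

−365 (one year) → Jun 1, 2253 (1233 left).
−365 (one year) → Jun 1, 2252 (868 left).
−366 (one year; includes Feb 29, 2252) → Jun 1, 2251 (502 left).
−365 (one year) → Jun 1, 2250 (137 left).
−1 → May 31, 2250 (end of May, 31 days; 136 left).
−31 → Apr 30, 2250 (end of Apr, 30 days; 105 left).
−30 → Mar 31, 2250 (end of Mar, 31 days; 75 left).
−31 → Feb 28, 2250 (end of Feb, 28 days; 44 left).
−28 → Jan 31, 2250 (end of Jan, 31 days; 16 left).
−16 → Jan 15, 2250.

January 15, 2250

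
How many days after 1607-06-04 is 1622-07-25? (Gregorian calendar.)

5530

Jun 4, 1607 → Jun 4, 1608: 366 days (Feb 29, 1608 is in that span).
Jun 4, 1608 → Jun 4, 1609: 365 days.
Jun 4, 1609 → Jun 4, 1610: 365 days.
Jun 4, 1610 → Jun 4, 1611: 365 days.
Jun 4, 1611 → Jun 4, 1612: 366 days (Feb 29, 1612 is in that span).
Jun 4, 1612 → Jun 4, 1613: 365 days.
Jun 4, 1613 → Jun 4, 1614: 365 days.
Jun 4, 1614 → Jun 4, 1615: 365 days.
Jun 4, 1615 → Jun 4, 1616: 366 days (Feb 29, 1616 is in that span).
Jun 4, 1616 → Jun 4, 1617: 365 days.
Jun 4, 1617 → Jun 4, 1618: 365 days.
Jun 4, 1618 → Jun 4, 1619: 365 days.
Jun 4, 1619 → Jun 4, 1620: 366 days (Feb 29, 1620 is in that span).
Jun 4, 1620 → Jun 4, 1621: 365 days.
Jun 4, 1621 → Jun 4, 1622: 365 days.
Jun 4, 1622 → Jul 4, 1622: 30 days (June has 30).
Jul 4, 1622 → Jul 25, 1622: 21 days.
Total: 5530 days.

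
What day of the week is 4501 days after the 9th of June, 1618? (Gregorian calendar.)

Jun 9, 1618 is a Saturday.
4501 mod 7 = 0, so 4501 days after a Saturday is Saturday + 0 = Saturday.

Saturday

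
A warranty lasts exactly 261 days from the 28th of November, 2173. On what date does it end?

Nov has 30 days: +3 → Dec 1, 2173 (258 left).
Dec has 31 days: +31 → Jan 1, 2174 (227 left).
Jan has 31 days: +31 → Feb 1, 2174 (196 left).
Feb has 28 days: +28 → Mar 1, 2174 (168 left).
Mar has 31 days: +31 → Apr 1, 2174 (137 left).
Apr has 30 days: +30 → May 1, 2174 (107 left).
May has 31 days: +31 → Jun 1, 2174 (76 left).
Jun has 30 days: +30 → Jul 1, 2174 (46 left).
Jul has 31 days: +31 → Aug 1, 2174 (15 left).
+15 → Aug 16, 2174.

August 16, 2174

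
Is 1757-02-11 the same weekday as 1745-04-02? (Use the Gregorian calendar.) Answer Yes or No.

Yes

From Apr 2, 1745 to Feb 11, 1757 is 4333 days.
4333 mod 7 = 0, so they are the same weekday.
(Apr 2, 1745 is a Friday; Feb 11, 1757 is a Friday.)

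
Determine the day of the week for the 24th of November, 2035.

Doomsday rule: the anchor day for the 2000s is Tuesday. For year 35: 35÷12 = 2 r 11, and 11÷4 = 2, so 2+11+2 = 15.
Tuesday + 15 ≡ Wednesday — that's 2035's doomsday.
In November the doomsday date is Nov 7.
Nov 24 is 17 days after Nov 7; 17 mod 7 = 3, so Wednesday + 3 = Saturday.

Saturday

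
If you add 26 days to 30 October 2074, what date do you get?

Oct has 31 days: +2 → Nov 1, 2074 (24 left).
+24 → Nov 25, 2074.

November 25, 2074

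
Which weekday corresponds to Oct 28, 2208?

Friday

Doomsday rule: the anchor day for the 2200s is Friday. For year 08: 8÷12 = 0 r 8, and 8÷4 = 2, so 0+8+2 = 10.
Friday + 10 ≡ Monday — that's 2208's doomsday.
In October the doomsday date is Oct 10.
Oct 28 is 18 days after Oct 10; 18 mod 7 = 4, so Monday + 4 = Friday.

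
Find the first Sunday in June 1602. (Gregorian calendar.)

June 1, 1602 is a Saturday.
The first Sunday is therefore June 2 (1 days later).

June 2, 1602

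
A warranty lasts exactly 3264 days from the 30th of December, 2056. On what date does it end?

+365 (one year) → Dec 30, 2057 (2899 left).
+365 (one year) → Dec 30, 2058 (2534 left).
+365 (one year) → Dec 30, 2059 (2169 left).
+366 (one year; includes Feb 29, 2060) → Dec 30, 2060 (1803 left).
+365 (one year) → Dec 30, 2061 (1438 left).
+365 (one year) → Dec 30, 2062 (1073 left).
+365 (one year) → Dec 30, 2063 (708 left).
+366 (one year; includes Feb 29, 2064) → Dec 30, 2064 (342 left).
Dec has 31 days: +2 → Jan 1, 2065 (340 left).
Jan has 31 days: +31 → Feb 1, 2065 (309 left).
Feb has 28 days: +28 → Mar 1, 2065 (281 left).
Mar has 31 days: +31 → Apr 1, 2065 (250 left).
Apr has 30 days: +30 → May 1, 2065 (220 left).
May has 31 days: +31 → Jun 1, 2065 (189 left).
Jun has 30 days: +30 → Jul 1, 2065 (159 left).
Jul has 31 days: +31 → Aug 1, 2065 (128 left).
Aug has 31 days: +31 → Sep 1, 2065 (97 left).
Sep has 30 days: +30 → Oct 1, 2065 (67 left).
Oct has 31 days: +31 → Nov 1, 2065 (36 left).
Nov has 30 days: +30 → Dec 1, 2065 (6 left).
+6 → Dec 7, 2065.

December 7, 2065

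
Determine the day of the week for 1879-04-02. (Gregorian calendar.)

Wednesday

Doomsday rule: the anchor day for the 1800s is Friday. For year 79: 79÷12 = 6 r 7, and 7÷4 = 1, so 6+7+1 = 14.
Friday + 14 ≡ Friday — that's 1879's doomsday.
In April the doomsday date is Apr 4.
Apr 2 is 2 days before Apr 4; 2 mod 7 = 2, so Friday − 2 = Wednesday.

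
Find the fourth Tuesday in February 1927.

February 1, 1927 is a Tuesday.
The first Tuesday is therefore February 1 (same day).
The fourth Tuesday is 1 + 3×7 = February 22.

February 22, 1927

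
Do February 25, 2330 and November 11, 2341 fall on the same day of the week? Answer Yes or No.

Yes

From Feb 25, 2330 to Nov 11, 2341 is 4277 days.
4277 mod 7 = 0, so they are the same weekday.
(Feb 25, 2330 is a Tuesday; Nov 11, 2341 is a Tuesday.)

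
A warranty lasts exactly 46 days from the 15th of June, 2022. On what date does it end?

Jun has 30 days: +16 → Jul 1, 2022 (30 left).
+30 → Jul 31, 2022.

July 31, 2022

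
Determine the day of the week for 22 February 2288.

Doomsday rule: the anchor day for the 2200s is Friday. For year 88: 88÷12 = 7 r 4, and 4÷4 = 1, so 7+4+1 = 12.
Friday + 12 ≡ Wednesday — that's 2288's doomsday.
In February the doomsday date is Feb 29 (2288 is a leap year (divisible by 4)).
Feb 22 is 7 days before Feb 29; 7 mod 7 = 0, so Wednesday − 0 = Wednesday.

Wednesday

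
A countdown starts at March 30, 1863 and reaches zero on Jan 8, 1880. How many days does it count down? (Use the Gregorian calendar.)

6128

Mar 30, 1863 → Mar 30, 1864: 366 days (Feb 29, 1864 is in that span).
Mar 30, 1864 → Mar 30, 1865: 365 days.
Mar 30, 1865 → Mar 30, 1866: 365 days.
Mar 30, 1866 → Mar 30, 1867: 365 days.
Mar 30, 1867 → Mar 30, 1868: 366 days (Feb 29, 1868 is in that span).
Mar 30, 1868 → Mar 30, 1869: 365 days.
Mar 30, 1869 → Mar 30, 1870: 365 days.
Mar 30, 1870 → Mar 30, 1871: 365 days.
Mar 30, 1871 → Mar 30, 1872: 366 days (Feb 29, 1872 is in that span).
Mar 30, 1872 → Mar 30, 1873: 365 days.
Mar 30, 1873 → Mar 30, 1874: 365 days.
Mar 30, 1874 → Mar 30, 1875: 365 days.
Mar 30, 1875 → Mar 30, 1876: 366 days (Feb 29, 1876 is in that span).
Mar 30, 1876 → Mar 30, 1877: 365 days.
Mar 30, 1877 → Mar 30, 1878: 365 days.
Mar 30, 1878 → Mar 30, 1879: 365 days.
Mar 30, 1879 → Apr 30, 1879: 31 days (March has 31).
Apr 30, 1879 → May 30, 1879: 30 days (April has 30).
May 30, 1879 → Jun 30, 1879: 31 days (May has 31).
Jun 30, 1879 → Jul 30, 1879: 30 days (June has 30).
Jul 30, 1879 → Aug 30, 1879: 31 days (July has 31).
Aug 30, 1879 → Sep 30, 1879: 31 days (August has 31).
Sep 30, 1879 → Oct 30, 1879: 30 days (September has 30).
Oct 30, 1879 → Nov 30, 1879: 31 days (October has 31).
Nov 30, 1879 → Dec 30, 1879: 30 days (November has 30).
Dec 30, 1879 → Jan 8, 1880: 9 days.
Total: 6128 days.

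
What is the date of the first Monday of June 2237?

June 5, 2237

June 1, 2237 is a Thursday.
The first Monday is therefore June 5 (4 days later).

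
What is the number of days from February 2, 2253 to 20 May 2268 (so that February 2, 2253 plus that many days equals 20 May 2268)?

Feb 2, 2253 → Feb 2, 2254: 365 days.
Feb 2, 2254 → Feb 2, 2255: 365 days.
Feb 2, 2255 → Feb 2, 2256: 365 days.
Feb 2, 2256 → Feb 2, 2257: 366 days (Feb 29, 2256 is in that span).
Feb 2, 2257 → Feb 2, 2258: 365 days.
Feb 2, 2258 → Feb 2, 2259: 365 days.
Feb 2, 2259 → Feb 2, 2260: 365 days.
Feb 2, 2260 → Feb 2, 2261: 366 days (Feb 29, 2260 is in that span).
Feb 2, 2261 → Feb 2, 2262: 365 days.
Feb 2, 2262 → Feb 2, 2263: 365 days.
Feb 2, 2263 → Feb 2, 2264: 365 days.
Feb 2, 2264 → Feb 2, 2265: 366 days (Feb 29, 2264 is in that span).
Feb 2, 2265 → Feb 2, 2266: 365 days.
Feb 2, 2266 → Feb 2, 2267: 365 days.
Feb 2, 2267 → Feb 2, 2268: 365 days.
Feb 2, 2268 → Mar 2, 2268: 29 days (February has 29).
Mar 2, 2268 → Apr 2, 2268: 31 days (March has 31).
Apr 2, 2268 → May 2, 2268: 30 days (April has 30).
May 2, 2268 → May 20, 2268: 18 days.
Total: 5586 days.

5586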